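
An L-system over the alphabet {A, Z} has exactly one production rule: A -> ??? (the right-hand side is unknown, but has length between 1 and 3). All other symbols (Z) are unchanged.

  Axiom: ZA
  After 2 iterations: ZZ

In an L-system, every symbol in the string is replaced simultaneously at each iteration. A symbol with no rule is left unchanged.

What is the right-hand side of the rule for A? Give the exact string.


Trying A -> Z:
  Step 0: ZA
  Step 1: ZZ
  Step 2: ZZ
Matches the given result.

Answer: Z


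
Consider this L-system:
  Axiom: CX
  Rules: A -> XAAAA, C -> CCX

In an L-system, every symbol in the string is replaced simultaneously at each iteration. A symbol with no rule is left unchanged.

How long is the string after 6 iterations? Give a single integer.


Answer: 128

Derivation:
Step 0: length = 2
Step 1: length = 4
Step 2: length = 8
Step 3: length = 16
Step 4: length = 32
Step 5: length = 64
Step 6: length = 128


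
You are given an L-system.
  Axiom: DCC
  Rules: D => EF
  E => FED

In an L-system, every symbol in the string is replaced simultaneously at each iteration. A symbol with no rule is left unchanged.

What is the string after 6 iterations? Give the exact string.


Step 0: DCC
Step 1: EFCC
Step 2: FEDFCC
Step 3: FFEDEFFCC
Step 4: FFFEDEFFEDFFCC
Step 5: FFFFEDEFFEDFFFEDEFFFCC
Step 6: FFFFFEDEFFEDFFFEDEFFFFFEDEFFEDFFFCC

Answer: FFFFFEDEFFEDFFFEDEFFFFFEDEFFEDFFFCC


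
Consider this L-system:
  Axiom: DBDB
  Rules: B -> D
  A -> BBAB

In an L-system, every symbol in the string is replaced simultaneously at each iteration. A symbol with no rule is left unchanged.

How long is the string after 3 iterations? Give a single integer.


Answer: 4

Derivation:
Step 0: length = 4
Step 1: length = 4
Step 2: length = 4
Step 3: length = 4


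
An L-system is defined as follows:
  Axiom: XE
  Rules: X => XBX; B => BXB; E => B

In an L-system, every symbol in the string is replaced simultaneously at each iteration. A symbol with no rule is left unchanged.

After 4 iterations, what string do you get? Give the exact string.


Answer: XBXBXBXBXBXBXBXBXBXBXBXBXBXBXBXBXBXBXBXBXBXBXBXBXBXBXBXBXBXBXBXBXBXBXBXBXBXBXBXBXBXBXBXBXBXBXBXBXBXBXBXBXBXB

Derivation:
Step 0: XE
Step 1: XBXB
Step 2: XBXBXBXBXBXB
Step 3: XBXBXBXBXBXBXBXBXBXBXBXBXBXBXBXBXBXB
Step 4: XBXBXBXBXBXBXBXBXBXBXBXBXBXBXBXBXBXBXBXBXBXBXBXBXBXBXBXBXBXBXBXBXBXBXBXBXBXBXBXBXBXBXBXBXBXBXBXBXBXBXBXBXBXB


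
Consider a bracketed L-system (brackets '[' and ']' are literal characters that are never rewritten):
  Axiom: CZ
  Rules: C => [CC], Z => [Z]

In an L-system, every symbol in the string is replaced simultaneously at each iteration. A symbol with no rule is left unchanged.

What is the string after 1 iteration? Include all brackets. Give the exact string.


Step 0: CZ
Step 1: [CC][Z]

Answer: [CC][Z]


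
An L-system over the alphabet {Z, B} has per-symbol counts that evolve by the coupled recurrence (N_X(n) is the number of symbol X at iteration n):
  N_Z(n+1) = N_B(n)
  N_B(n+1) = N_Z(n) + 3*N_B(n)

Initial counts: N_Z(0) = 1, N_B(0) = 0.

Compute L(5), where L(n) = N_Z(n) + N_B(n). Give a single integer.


Step 0: N_Z=1, N_B=0, L=1
Step 1: N_Z=0, N_B=1, L=1
Step 2: N_Z=1, N_B=3, L=4
Step 3: N_Z=3, N_B=10, L=13
Step 4: N_Z=10, N_B=33, L=43
Step 5: N_Z=33, N_B=109, L=142

Answer: 142


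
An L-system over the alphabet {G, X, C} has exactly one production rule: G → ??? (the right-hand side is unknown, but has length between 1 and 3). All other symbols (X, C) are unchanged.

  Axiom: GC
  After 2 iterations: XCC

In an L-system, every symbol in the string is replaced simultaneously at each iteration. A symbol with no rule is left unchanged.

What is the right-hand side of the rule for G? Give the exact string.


Answer: XC

Derivation:
Trying G → XC:
  Step 0: GC
  Step 1: XCC
  Step 2: XCC
Matches the given result.


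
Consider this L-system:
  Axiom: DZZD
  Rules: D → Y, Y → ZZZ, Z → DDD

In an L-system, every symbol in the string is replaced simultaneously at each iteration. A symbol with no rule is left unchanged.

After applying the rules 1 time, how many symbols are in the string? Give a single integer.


Answer: 8

Derivation:
Step 0: length = 4
Step 1: length = 8


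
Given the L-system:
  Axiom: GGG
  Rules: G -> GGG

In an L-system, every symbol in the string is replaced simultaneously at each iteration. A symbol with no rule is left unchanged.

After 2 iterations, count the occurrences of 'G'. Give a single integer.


Answer: 27

Derivation:
Step 0: GGG  (3 'G')
Step 1: GGGGGGGGG  (9 'G')
Step 2: GGGGGGGGGGGGGGGGGGGGGGGGGGG  (27 'G')


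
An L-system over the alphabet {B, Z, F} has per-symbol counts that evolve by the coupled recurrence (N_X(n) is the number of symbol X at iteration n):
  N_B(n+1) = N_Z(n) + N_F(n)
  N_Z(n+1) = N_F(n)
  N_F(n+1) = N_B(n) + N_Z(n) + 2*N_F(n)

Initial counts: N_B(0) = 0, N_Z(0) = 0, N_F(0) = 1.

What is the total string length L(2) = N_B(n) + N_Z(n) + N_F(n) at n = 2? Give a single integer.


Answer: 11

Derivation:
Step 0: N_B=0, N_Z=0, N_F=1, L=1
Step 1: N_B=1, N_Z=1, N_F=2, L=4
Step 2: N_B=3, N_Z=2, N_F=6, L=11


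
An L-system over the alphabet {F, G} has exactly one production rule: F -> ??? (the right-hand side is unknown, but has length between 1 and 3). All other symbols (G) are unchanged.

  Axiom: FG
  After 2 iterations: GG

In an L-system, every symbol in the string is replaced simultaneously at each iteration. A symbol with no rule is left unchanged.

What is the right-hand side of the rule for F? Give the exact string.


Trying F -> G:
  Step 0: FG
  Step 1: GG
  Step 2: GG
Matches the given result.

Answer: G


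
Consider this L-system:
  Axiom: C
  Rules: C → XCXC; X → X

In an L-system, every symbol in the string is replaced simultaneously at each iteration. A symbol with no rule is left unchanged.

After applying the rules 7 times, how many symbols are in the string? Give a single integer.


Step 0: length = 1
Step 1: length = 4
Step 2: length = 10
Step 3: length = 22
Step 4: length = 46
Step 5: length = 94
Step 6: length = 190
Step 7: length = 382

Answer: 382


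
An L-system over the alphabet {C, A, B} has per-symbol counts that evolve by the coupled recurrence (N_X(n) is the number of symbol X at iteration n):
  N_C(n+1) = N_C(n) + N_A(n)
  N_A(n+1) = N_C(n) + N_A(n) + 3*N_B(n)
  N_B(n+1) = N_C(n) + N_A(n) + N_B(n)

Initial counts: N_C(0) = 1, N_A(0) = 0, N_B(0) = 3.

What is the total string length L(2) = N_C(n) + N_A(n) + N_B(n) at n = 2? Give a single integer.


Answer: 49

Derivation:
Step 0: N_C=1, N_A=0, N_B=3, L=4
Step 1: N_C=1, N_A=10, N_B=4, L=15
Step 2: N_C=11, N_A=23, N_B=15, L=49


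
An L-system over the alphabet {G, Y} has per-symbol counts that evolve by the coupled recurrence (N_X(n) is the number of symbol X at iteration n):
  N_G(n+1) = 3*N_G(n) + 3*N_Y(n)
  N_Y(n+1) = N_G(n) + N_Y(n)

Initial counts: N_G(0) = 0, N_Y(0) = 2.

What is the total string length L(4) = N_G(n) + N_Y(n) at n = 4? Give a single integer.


Answer: 512

Derivation:
Step 0: N_G=0, N_Y=2, L=2
Step 1: N_G=6, N_Y=2, L=8
Step 2: N_G=24, N_Y=8, L=32
Step 3: N_G=96, N_Y=32, L=128
Step 4: N_G=384, N_Y=128, L=512


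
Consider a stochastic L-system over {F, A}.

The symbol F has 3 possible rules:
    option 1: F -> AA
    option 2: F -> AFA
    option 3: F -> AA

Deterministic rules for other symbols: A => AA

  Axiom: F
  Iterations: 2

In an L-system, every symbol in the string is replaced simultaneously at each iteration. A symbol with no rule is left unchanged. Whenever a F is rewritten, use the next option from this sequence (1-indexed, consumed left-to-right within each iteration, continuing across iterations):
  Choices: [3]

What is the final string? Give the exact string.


Step 0: F
Step 1: AA  (used choices [3])
Step 2: AAAA  (used choices [])

Answer: AAAA


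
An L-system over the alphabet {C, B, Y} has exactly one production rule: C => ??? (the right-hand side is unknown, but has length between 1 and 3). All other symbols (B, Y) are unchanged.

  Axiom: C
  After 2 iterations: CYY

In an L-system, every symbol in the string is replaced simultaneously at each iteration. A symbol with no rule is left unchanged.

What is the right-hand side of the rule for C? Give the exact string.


Answer: CY

Derivation:
Trying C => CY:
  Step 0: C
  Step 1: CY
  Step 2: CYY
Matches the given result.


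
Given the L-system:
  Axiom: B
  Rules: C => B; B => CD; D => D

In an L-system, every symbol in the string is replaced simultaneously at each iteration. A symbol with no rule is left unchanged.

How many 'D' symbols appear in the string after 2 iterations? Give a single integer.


Step 0: B  (0 'D')
Step 1: CD  (1 'D')
Step 2: BD  (1 'D')

Answer: 1


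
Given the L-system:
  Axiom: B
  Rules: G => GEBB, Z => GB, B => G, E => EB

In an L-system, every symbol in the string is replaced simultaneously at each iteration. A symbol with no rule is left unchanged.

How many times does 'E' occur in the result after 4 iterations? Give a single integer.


Step 0: B  (0 'E')
Step 1: G  (0 'E')
Step 2: GEBB  (1 'E')
Step 3: GEBBEBGG  (2 'E')
Step 4: GEBBEBGGEBGGEBBGEBB  (5 'E')

Answer: 5


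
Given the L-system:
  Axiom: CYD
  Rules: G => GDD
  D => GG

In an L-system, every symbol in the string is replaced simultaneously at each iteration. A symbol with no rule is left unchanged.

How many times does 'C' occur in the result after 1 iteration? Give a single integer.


Answer: 1

Derivation:
Step 0: CYD  (1 'C')
Step 1: CYGG  (1 'C')


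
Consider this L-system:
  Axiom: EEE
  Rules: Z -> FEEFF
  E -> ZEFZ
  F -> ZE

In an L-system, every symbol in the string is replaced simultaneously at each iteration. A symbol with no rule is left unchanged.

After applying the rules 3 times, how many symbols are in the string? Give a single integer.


Step 0: length = 3
Step 1: length = 12
Step 2: length = 48
Step 3: length = 159

Answer: 159


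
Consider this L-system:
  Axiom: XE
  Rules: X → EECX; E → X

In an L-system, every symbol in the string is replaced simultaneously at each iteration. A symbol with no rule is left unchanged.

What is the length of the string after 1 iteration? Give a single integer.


Answer: 5

Derivation:
Step 0: length = 2
Step 1: length = 5


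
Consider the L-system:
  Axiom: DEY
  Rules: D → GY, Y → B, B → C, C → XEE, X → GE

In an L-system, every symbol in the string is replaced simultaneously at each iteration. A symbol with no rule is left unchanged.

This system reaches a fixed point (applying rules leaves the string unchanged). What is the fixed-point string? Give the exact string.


Answer: GGEEEEGEEE

Derivation:
Step 0: DEY
Step 1: GYEB
Step 2: GBEC
Step 3: GCEXEE
Step 4: GXEEEGEEE
Step 5: GGEEEEGEEE
Step 6: GGEEEEGEEE  (unchanged — fixed point at step 5)


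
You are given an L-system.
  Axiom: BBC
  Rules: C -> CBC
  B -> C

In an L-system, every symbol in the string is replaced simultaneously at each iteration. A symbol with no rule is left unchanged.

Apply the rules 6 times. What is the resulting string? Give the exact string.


Answer: CBCCCBCCBCCBCCCBCCBCCCBCCBCCCBCCBCCBCCCBCCBCCCBCCBCCBCCCBCCBCCCBCCBCCBCCCBCCBCCCBCCBCCCBCCBCCBCCCBCCBCCCBCCBCCBCCCBCCBCCCBCCBCCCBCCBCCBCCCBCCBCCCBCCBCCBCCCBCCBCCCBCCBCCBCCCBCCBCCCBCCBCCCBCCBCCBCCCBCCBCCCBCCBCCBCCCBCCBCCCBCCBCCCBCCBCCBCCCBCCBCCCBCCBCCBCCCBCCBCCCBCCBCCBCCCBCCBCCCBCCBCCCBCCBCCBCCCBCCBCCCBCCBCCBCCCBCCBCCCBCCBCCCBCCBCCBCCCBCCBCCCBCCBCCBCCCBCCBCCCBCCBCCCBCCBCCBCCCBCCBCCCBCCBCCBCCCBCCBCCCBCCBCCBCCCBCCBCCCBCCBCCCBCCBCCBCCCBC

Derivation:
Step 0: BBC
Step 1: CCCBC
Step 2: CBCCBCCBCCCBC
Step 3: CBCCCBCCBCCCBCCBCCCBCCBCCBCCCBC
Step 4: CBCCCBCCBCCBCCCBCCBCCCBCCBCCBCCCBCCBCCCBCCBCCBCCCBCCBCCCBCCBCCCBCCBCCBCCCBC
Step 5: CBCCCBCCBCCBCCCBCCBCCCBCCBCCCBCCBCCBCCCBCCBCCCBCCBCCBCCCBCCBCCCBCCBCCCBCCBCCBCCCBCCBCCCBCCBCCBCCCBCCBCCCBCCBCCCBCCBCCBCCCBCCBCCCBCCBCCBCCCBCCBCCCBCCBCCBCCCBCCBCCCBCCBCCCBCCBCCBCCCBC
Step 6: CBCCCBCCBCCBCCCBCCBCCCBCCBCCCBCCBCCBCCCBCCBCCCBCCBCCBCCCBCCBCCCBCCBCCBCCCBCCBCCCBCCBCCCBCCBCCBCCCBCCBCCCBCCBCCBCCCBCCBCCCBCCBCCCBCCBCCBCCCBCCBCCCBCCBCCBCCCBCCBCCCBCCBCCBCCCBCCBCCCBCCBCCCBCCBCCBCCCBCCBCCCBCCBCCBCCCBCCBCCCBCCBCCCBCCBCCBCCCBCCBCCCBCCBCCBCCCBCCBCCCBCCBCCBCCCBCCBCCCBCCBCCCBCCBCCBCCCBCCBCCCBCCBCCBCCCBCCBCCCBCCBCCCBCCBCCBCCCBCCBCCCBCCBCCBCCCBCCBCCCBCCBCCCBCCBCCBCCCBCCBCCCBCCBCCBCCCBCCBCCCBCCBCCBCCCBCCBCCCBCCBCCCBCCBCCBCCCBC


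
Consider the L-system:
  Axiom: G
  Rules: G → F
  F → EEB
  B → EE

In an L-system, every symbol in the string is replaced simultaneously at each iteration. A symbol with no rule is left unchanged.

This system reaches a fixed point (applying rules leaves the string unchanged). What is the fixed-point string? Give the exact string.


Step 0: G
Step 1: F
Step 2: EEB
Step 3: EEEE
Step 4: EEEE  (unchanged — fixed point at step 3)

Answer: EEEE


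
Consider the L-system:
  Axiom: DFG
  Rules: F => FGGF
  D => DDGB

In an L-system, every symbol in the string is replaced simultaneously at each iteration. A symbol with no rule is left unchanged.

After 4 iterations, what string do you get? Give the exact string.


Answer: DDGBDDGBGBDDGBDDGBGBGBDDGBDDGBGBDDGBDDGBGBGBGBFGGFGGFGGFGGFGGFGGFGGFGGFGGFGGFGGFGGFGGFGGFGGFG

Derivation:
Step 0: DFG
Step 1: DDGBFGGFG
Step 2: DDGBDDGBGBFGGFGGFGGFG
Step 3: DDGBDDGBGBDDGBDDGBGBGBFGGFGGFGGFGGFGGFGGFGGFG
Step 4: DDGBDDGBGBDDGBDDGBGBGBDDGBDDGBGBDDGBDDGBGBGBGBFGGFGGFGGFGGFGGFGGFGGFGGFGGFGGFGGFGGFGGFGGFGGFG


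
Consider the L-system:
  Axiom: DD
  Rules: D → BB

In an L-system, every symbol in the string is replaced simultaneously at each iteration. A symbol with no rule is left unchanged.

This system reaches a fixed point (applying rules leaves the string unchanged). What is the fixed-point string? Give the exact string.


Answer: BBBB

Derivation:
Step 0: DD
Step 1: BBBB
Step 2: BBBB  (unchanged — fixed point at step 1)


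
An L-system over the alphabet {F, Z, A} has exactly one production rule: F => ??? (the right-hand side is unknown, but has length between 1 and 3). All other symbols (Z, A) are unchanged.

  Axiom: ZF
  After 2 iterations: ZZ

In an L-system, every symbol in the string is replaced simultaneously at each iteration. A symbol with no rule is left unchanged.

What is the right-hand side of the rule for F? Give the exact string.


Answer: Z

Derivation:
Trying F => Z:
  Step 0: ZF
  Step 1: ZZ
  Step 2: ZZ
Matches the given result.


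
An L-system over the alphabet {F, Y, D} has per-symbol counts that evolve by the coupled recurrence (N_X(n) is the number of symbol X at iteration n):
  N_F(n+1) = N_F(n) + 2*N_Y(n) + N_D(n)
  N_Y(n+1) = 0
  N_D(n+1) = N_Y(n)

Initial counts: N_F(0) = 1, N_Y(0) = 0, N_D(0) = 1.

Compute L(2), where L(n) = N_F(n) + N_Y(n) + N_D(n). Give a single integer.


Answer: 2

Derivation:
Step 0: N_F=1, N_Y=0, N_D=1, L=2
Step 1: N_F=2, N_Y=0, N_D=0, L=2
Step 2: N_F=2, N_Y=0, N_D=0, L=2


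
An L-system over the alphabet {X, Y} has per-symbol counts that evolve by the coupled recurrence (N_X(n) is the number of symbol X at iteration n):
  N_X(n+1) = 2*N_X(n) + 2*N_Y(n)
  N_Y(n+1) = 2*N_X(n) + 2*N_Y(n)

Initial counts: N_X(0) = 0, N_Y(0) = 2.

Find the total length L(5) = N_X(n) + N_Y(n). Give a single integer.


Step 0: N_X=0, N_Y=2, L=2
Step 1: N_X=4, N_Y=4, L=8
Step 2: N_X=16, N_Y=16, L=32
Step 3: N_X=64, N_Y=64, L=128
Step 4: N_X=256, N_Y=256, L=512
Step 5: N_X=1024, N_Y=1024, L=2048

Answer: 2048


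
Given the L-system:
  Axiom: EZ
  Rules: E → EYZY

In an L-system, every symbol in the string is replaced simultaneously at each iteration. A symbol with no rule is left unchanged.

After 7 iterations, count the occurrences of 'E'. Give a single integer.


Step 0: EZ  (1 'E')
Step 1: EYZYZ  (1 'E')
Step 2: EYZYYZYZ  (1 'E')
Step 3: EYZYYZYYZYZ  (1 'E')
Step 4: EYZYYZYYZYYZYZ  (1 'E')
Step 5: EYZYYZYYZYYZYYZYZ  (1 'E')
Step 6: EYZYYZYYZYYZYYZYYZYZ  (1 'E')
Step 7: EYZYYZYYZYYZYYZYYZYYZYZ  (1 'E')

Answer: 1


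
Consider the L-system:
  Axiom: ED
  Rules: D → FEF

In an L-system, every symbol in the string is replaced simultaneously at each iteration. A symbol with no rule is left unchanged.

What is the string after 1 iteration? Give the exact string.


Step 0: ED
Step 1: EFEF

Answer: EFEF


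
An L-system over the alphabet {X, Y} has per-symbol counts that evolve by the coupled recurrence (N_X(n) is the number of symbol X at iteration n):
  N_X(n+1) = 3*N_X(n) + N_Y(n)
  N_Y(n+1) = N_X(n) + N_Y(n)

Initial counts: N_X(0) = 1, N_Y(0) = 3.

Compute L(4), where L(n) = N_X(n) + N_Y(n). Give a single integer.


Step 0: N_X=1, N_Y=3, L=4
Step 1: N_X=6, N_Y=4, L=10
Step 2: N_X=22, N_Y=10, L=32
Step 3: N_X=76, N_Y=32, L=108
Step 4: N_X=260, N_Y=108, L=368

Answer: 368


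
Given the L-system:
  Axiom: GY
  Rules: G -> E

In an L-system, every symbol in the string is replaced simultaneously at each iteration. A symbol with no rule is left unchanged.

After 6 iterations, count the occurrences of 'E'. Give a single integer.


Answer: 1

Derivation:
Step 0: GY  (0 'E')
Step 1: EY  (1 'E')
Step 2: EY  (1 'E')
Step 3: EY  (1 'E')
Step 4: EY  (1 'E')
Step 5: EY  (1 'E')
Step 6: EY  (1 'E')


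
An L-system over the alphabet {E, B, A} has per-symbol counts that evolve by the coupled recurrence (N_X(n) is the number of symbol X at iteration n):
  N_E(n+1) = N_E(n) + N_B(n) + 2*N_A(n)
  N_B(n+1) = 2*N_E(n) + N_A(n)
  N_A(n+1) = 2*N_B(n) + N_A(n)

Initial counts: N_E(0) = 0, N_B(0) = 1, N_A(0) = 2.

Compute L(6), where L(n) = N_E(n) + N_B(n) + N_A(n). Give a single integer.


Answer: 4237

Derivation:
Step 0: N_E=0, N_B=1, N_A=2, L=3
Step 1: N_E=5, N_B=2, N_A=4, L=11
Step 2: N_E=15, N_B=14, N_A=8, L=37
Step 3: N_E=45, N_B=38, N_A=36, L=119
Step 4: N_E=155, N_B=126, N_A=112, L=393
Step 5: N_E=505, N_B=422, N_A=364, L=1291
Step 6: N_E=1655, N_B=1374, N_A=1208, L=4237


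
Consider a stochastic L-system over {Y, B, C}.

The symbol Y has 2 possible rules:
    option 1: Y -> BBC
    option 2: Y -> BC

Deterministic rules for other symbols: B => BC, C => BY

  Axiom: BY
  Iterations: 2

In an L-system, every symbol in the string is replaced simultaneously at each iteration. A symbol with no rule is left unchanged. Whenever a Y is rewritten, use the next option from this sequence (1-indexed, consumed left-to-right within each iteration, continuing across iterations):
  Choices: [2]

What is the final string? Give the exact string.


Step 0: BY
Step 1: BCBC  (used choices [2])
Step 2: BCBYBCBY  (used choices [])

Answer: BCBYBCBY


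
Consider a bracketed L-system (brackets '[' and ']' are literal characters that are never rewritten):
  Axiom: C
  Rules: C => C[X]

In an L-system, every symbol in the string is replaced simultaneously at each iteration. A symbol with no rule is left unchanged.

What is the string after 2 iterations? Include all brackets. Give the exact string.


Step 0: C
Step 1: C[X]
Step 2: C[X][X]

Answer: C[X][X]


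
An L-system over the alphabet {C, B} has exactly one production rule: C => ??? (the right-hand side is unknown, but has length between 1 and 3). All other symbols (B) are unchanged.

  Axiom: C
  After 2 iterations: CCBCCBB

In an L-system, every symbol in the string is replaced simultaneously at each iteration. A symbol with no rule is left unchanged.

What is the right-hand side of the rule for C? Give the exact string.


Answer: CCB

Derivation:
Trying C => CCB:
  Step 0: C
  Step 1: CCB
  Step 2: CCBCCBB
Matches the given result.


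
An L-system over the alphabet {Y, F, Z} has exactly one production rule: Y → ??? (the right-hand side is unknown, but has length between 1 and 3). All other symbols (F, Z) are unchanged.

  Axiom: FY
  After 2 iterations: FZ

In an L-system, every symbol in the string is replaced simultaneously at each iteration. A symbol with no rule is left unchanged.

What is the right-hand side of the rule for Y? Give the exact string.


Answer: Z

Derivation:
Trying Y → Z:
  Step 0: FY
  Step 1: FZ
  Step 2: FZ
Matches the given result.


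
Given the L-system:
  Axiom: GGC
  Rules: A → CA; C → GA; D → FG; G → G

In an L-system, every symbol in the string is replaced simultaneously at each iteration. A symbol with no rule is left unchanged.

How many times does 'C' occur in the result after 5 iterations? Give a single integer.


Step 0: GGC  (1 'C')
Step 1: GGGA  (0 'C')
Step 2: GGGCA  (1 'C')
Step 3: GGGGACA  (1 'C')
Step 4: GGGGCAGACA  (2 'C')
Step 5: GGGGGACAGCAGACA  (3 'C')

Answer: 3


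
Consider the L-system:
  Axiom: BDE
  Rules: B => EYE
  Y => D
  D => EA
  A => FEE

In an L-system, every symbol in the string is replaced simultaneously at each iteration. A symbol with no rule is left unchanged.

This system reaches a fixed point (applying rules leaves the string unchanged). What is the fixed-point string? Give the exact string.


Answer: EEFEEEEFEEE

Derivation:
Step 0: BDE
Step 1: EYEEAE
Step 2: EDEEFEEE
Step 3: EEAEEFEEE
Step 4: EEFEEEEFEEE
Step 5: EEFEEEEFEEE  (unchanged — fixed point at step 4)


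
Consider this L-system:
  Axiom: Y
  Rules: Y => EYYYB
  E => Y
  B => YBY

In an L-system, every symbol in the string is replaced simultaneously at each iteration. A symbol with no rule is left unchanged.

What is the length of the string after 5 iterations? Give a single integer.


Answer: 1161

Derivation:
Step 0: length = 1
Step 1: length = 5
Step 2: length = 19
Step 3: length = 75
Step 4: length = 295
Step 5: length = 1161


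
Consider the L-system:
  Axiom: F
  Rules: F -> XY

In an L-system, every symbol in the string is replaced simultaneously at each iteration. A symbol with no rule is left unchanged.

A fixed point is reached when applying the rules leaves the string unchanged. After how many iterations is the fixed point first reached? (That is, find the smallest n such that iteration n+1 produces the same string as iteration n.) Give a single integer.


Answer: 1

Derivation:
Step 0: F
Step 1: XY
Step 2: XY  (unchanged — fixed point at step 1)


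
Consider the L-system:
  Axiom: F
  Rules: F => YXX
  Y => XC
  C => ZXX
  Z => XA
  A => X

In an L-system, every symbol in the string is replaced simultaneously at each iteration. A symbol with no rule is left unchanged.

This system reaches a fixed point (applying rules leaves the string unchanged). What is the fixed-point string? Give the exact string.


Step 0: F
Step 1: YXX
Step 2: XCXX
Step 3: XZXXXX
Step 4: XXAXXXX
Step 5: XXXXXXX
Step 6: XXXXXXX  (unchanged — fixed point at step 5)

Answer: XXXXXXX


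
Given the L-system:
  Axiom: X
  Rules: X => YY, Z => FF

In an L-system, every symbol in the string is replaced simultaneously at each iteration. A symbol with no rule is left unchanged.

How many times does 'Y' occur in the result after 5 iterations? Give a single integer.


Step 0: X  (0 'Y')
Step 1: YY  (2 'Y')
Step 2: YY  (2 'Y')
Step 3: YY  (2 'Y')
Step 4: YY  (2 'Y')
Step 5: YY  (2 'Y')

Answer: 2


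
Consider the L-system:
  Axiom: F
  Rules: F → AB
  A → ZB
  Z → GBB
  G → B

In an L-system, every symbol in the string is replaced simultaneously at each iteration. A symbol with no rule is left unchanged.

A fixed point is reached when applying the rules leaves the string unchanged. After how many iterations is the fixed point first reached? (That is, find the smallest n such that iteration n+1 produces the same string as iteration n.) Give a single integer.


Answer: 4

Derivation:
Step 0: F
Step 1: AB
Step 2: ZBB
Step 3: GBBBB
Step 4: BBBBB
Step 5: BBBBB  (unchanged — fixed point at step 4)


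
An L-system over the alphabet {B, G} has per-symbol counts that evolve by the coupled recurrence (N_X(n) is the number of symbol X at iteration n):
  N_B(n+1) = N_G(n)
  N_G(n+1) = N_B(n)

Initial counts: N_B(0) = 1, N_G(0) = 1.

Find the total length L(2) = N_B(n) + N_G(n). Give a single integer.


Step 0: N_B=1, N_G=1, L=2
Step 1: N_B=1, N_G=1, L=2
Step 2: N_B=1, N_G=1, L=2

Answer: 2


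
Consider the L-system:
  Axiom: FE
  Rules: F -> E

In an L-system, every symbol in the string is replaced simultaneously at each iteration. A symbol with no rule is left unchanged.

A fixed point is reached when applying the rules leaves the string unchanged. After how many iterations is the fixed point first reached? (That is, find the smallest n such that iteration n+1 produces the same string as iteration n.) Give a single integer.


Step 0: FE
Step 1: EE
Step 2: EE  (unchanged — fixed point at step 1)

Answer: 1


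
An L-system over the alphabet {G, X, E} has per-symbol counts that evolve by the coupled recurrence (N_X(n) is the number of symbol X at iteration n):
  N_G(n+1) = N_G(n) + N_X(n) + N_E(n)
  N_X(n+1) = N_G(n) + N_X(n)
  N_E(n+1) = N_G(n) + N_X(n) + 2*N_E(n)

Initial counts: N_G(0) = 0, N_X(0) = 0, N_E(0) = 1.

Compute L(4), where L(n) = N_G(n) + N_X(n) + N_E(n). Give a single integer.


Step 0: N_G=0, N_X=0, N_E=1, L=1
Step 1: N_G=1, N_X=0, N_E=2, L=3
Step 2: N_G=3, N_X=1, N_E=5, L=9
Step 3: N_G=9, N_X=4, N_E=14, L=27
Step 4: N_G=27, N_X=13, N_E=41, L=81

Answer: 81


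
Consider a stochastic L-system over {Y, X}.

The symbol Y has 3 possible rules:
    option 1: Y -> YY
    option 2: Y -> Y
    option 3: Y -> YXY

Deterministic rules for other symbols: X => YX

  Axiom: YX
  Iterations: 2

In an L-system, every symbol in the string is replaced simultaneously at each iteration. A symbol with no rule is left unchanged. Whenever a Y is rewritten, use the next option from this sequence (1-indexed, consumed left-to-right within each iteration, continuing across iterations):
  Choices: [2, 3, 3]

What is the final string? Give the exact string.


Answer: YXYYXYYX

Derivation:
Step 0: YX
Step 1: YYX  (used choices [2])
Step 2: YXYYXYYX  (used choices [3, 3])


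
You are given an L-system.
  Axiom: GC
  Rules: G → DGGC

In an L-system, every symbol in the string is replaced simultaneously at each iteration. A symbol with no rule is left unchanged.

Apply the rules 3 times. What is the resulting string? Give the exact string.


Answer: DDDGGCDGGCCDDGGCDGGCCCC

Derivation:
Step 0: GC
Step 1: DGGCC
Step 2: DDGGCDGGCCC
Step 3: DDDGGCDGGCCDDGGCDGGCCCC


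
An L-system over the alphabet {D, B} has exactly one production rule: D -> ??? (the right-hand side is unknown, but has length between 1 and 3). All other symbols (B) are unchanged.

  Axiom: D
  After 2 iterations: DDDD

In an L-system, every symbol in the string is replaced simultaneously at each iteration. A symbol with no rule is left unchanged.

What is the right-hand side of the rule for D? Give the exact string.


Answer: DD

Derivation:
Trying D -> DD:
  Step 0: D
  Step 1: DD
  Step 2: DDDD
Matches the given result.


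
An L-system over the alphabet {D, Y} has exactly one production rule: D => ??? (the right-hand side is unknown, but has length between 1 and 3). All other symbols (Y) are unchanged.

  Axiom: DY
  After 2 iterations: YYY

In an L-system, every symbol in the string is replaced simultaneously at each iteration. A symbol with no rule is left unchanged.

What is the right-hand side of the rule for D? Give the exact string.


Trying D => YY:
  Step 0: DY
  Step 1: YYY
  Step 2: YYY
Matches the given result.

Answer: YY


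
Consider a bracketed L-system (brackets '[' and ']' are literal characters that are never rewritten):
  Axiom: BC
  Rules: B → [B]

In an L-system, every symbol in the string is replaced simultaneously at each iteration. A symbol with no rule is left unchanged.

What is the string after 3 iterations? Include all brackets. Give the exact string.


Answer: [[[B]]]C

Derivation:
Step 0: BC
Step 1: [B]C
Step 2: [[B]]C
Step 3: [[[B]]]C


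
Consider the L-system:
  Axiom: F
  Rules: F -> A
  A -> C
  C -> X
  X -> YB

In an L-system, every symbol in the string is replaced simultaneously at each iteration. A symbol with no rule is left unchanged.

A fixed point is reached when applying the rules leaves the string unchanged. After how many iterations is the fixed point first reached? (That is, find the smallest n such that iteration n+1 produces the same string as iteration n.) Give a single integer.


Step 0: F
Step 1: A
Step 2: C
Step 3: X
Step 4: YB
Step 5: YB  (unchanged — fixed point at step 4)

Answer: 4


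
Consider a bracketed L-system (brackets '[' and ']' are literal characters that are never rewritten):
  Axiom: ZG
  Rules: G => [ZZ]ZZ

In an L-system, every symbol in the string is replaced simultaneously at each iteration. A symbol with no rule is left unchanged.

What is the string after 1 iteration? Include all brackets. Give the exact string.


Step 0: ZG
Step 1: Z[ZZ]ZZ

Answer: Z[ZZ]ZZ


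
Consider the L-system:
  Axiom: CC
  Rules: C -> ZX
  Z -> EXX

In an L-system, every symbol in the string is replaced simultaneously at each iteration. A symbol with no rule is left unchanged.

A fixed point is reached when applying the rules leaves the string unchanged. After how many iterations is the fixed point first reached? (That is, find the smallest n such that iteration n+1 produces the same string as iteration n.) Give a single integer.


Step 0: CC
Step 1: ZXZX
Step 2: EXXXEXXX
Step 3: EXXXEXXX  (unchanged — fixed point at step 2)

Answer: 2


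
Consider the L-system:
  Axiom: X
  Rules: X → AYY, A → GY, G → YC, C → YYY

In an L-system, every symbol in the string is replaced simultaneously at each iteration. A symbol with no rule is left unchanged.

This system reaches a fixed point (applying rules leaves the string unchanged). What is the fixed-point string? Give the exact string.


Answer: YYYYYYY

Derivation:
Step 0: X
Step 1: AYY
Step 2: GYYY
Step 3: YCYYY
Step 4: YYYYYYY
Step 5: YYYYYYY  (unchanged — fixed point at step 4)


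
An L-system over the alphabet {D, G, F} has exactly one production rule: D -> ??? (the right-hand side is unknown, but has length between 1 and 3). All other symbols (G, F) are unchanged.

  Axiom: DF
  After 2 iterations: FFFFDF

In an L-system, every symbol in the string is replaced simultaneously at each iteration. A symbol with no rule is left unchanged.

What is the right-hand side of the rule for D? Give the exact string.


Trying D -> FFD:
  Step 0: DF
  Step 1: FFDF
  Step 2: FFFFDF
Matches the given result.

Answer: FFD


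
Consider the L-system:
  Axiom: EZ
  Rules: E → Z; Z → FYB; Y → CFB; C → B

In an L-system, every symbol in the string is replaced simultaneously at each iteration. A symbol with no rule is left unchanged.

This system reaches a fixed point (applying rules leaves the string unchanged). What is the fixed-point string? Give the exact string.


Step 0: EZ
Step 1: ZFYB
Step 2: FYBFCFBB
Step 3: FCFBBFBFBB
Step 4: FBFBBFBFBB
Step 5: FBFBBFBFBB  (unchanged — fixed point at step 4)

Answer: FBFBBFBFBB


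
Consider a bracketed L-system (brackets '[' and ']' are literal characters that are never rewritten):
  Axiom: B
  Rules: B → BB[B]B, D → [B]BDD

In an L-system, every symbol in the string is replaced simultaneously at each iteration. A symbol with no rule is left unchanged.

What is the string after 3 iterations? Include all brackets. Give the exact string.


Answer: BB[B]BBB[B]B[BB[B]B]BB[B]BBB[B]BBB[B]B[BB[B]B]BB[B]B[BB[B]BBB[B]B[BB[B]B]BB[B]B]BB[B]BBB[B]B[BB[B]B]BB[B]B

Derivation:
Step 0: B
Step 1: BB[B]B
Step 2: BB[B]BBB[B]B[BB[B]B]BB[B]B
Step 3: BB[B]BBB[B]B[BB[B]B]BB[B]BBB[B]BBB[B]B[BB[B]B]BB[B]B[BB[B]BBB[B]B[BB[B]B]BB[B]B]BB[B]BBB[B]B[BB[B]B]BB[B]B


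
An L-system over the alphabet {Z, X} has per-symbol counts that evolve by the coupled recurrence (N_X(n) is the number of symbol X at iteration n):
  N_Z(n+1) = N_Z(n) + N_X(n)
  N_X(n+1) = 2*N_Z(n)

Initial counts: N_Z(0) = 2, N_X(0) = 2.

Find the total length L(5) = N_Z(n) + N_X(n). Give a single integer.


Step 0: N_Z=2, N_X=2, L=4
Step 1: N_Z=4, N_X=4, L=8
Step 2: N_Z=8, N_X=8, L=16
Step 3: N_Z=16, N_X=16, L=32
Step 4: N_Z=32, N_X=32, L=64
Step 5: N_Z=64, N_X=64, L=128

Answer: 128


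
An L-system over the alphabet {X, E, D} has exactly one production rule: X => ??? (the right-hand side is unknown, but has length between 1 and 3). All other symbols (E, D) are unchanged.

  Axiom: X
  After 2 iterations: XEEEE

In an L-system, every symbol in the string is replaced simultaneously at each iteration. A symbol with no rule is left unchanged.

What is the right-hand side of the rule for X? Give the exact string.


Trying X => XEE:
  Step 0: X
  Step 1: XEE
  Step 2: XEEEE
Matches the given result.

Answer: XEE


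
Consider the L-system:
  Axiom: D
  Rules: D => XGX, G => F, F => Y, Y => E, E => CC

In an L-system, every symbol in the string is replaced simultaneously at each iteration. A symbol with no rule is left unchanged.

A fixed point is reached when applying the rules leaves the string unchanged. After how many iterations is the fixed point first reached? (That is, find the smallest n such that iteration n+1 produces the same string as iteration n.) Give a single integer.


Step 0: D
Step 1: XGX
Step 2: XFX
Step 3: XYX
Step 4: XEX
Step 5: XCCX
Step 6: XCCX  (unchanged — fixed point at step 5)

Answer: 5


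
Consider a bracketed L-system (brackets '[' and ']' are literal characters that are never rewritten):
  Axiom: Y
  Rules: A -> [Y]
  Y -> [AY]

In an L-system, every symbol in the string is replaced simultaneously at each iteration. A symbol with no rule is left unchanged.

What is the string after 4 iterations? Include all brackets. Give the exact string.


Answer: [[[[Y][AY]]][[[AY]][[Y][AY]]]]

Derivation:
Step 0: Y
Step 1: [AY]
Step 2: [[Y][AY]]
Step 3: [[[AY]][[Y][AY]]]
Step 4: [[[[Y][AY]]][[[AY]][[Y][AY]]]]


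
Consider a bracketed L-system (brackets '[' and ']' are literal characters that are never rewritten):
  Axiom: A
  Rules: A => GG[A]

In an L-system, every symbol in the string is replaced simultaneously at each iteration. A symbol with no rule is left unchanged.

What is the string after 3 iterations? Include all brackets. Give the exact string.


Answer: GG[GG[GG[A]]]

Derivation:
Step 0: A
Step 1: GG[A]
Step 2: GG[GG[A]]
Step 3: GG[GG[GG[A]]]


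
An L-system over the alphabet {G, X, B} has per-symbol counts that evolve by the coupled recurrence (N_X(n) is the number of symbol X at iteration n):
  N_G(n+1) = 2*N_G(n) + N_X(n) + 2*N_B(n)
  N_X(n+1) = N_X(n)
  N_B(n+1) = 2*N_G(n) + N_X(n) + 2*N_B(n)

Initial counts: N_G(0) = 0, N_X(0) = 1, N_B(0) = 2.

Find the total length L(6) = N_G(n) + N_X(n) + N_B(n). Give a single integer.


Step 0: N_G=0, N_X=1, N_B=2, L=3
Step 1: N_G=5, N_X=1, N_B=5, L=11
Step 2: N_G=21, N_X=1, N_B=21, L=43
Step 3: N_G=85, N_X=1, N_B=85, L=171
Step 4: N_G=341, N_X=1, N_B=341, L=683
Step 5: N_G=1365, N_X=1, N_B=1365, L=2731
Step 6: N_G=5461, N_X=1, N_B=5461, L=10923

Answer: 10923


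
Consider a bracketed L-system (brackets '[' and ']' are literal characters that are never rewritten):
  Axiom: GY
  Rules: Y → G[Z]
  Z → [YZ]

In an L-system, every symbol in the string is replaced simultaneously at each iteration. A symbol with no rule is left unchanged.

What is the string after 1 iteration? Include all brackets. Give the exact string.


Answer: GG[Z]

Derivation:
Step 0: GY
Step 1: GG[Z]


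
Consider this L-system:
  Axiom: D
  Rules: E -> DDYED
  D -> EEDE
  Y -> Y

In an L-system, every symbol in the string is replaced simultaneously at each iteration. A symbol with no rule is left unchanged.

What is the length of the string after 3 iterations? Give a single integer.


Step 0: length = 1
Step 1: length = 4
Step 2: length = 19
Step 3: length = 73

Answer: 73


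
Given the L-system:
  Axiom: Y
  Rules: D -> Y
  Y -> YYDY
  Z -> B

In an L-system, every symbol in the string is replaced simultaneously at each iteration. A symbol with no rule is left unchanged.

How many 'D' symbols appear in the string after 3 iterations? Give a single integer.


Step 0: Y  (0 'D')
Step 1: YYDY  (1 'D')
Step 2: YYDYYYDYYYYDY  (3 'D')
Step 3: YYDYYYDYYYYDYYYDYYYDYYYYDYYYDYYYDYYYDYYYYDY  (10 'D')

Answer: 10


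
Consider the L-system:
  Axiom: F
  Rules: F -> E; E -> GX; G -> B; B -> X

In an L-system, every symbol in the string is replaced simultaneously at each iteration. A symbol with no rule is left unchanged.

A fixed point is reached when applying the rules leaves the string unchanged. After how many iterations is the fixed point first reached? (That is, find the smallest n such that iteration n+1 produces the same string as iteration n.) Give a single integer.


Answer: 4

Derivation:
Step 0: F
Step 1: E
Step 2: GX
Step 3: BX
Step 4: XX
Step 5: XX  (unchanged — fixed point at step 4)


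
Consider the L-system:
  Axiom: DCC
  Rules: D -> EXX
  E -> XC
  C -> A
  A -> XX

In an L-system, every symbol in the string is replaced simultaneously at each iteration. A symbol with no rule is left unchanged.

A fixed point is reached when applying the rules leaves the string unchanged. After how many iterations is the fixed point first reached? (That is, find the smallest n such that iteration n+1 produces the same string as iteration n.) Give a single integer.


Step 0: DCC
Step 1: EXXAA
Step 2: XCXXXXXX
Step 3: XAXXXXXX
Step 4: XXXXXXXXX
Step 5: XXXXXXXXX  (unchanged — fixed point at step 4)

Answer: 4


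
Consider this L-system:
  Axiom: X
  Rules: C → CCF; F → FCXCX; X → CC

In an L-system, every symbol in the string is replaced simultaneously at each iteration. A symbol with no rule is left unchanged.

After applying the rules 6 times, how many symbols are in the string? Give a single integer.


Answer: 826

Derivation:
Step 0: length = 1
Step 1: length = 2
Step 2: length = 6
Step 3: length = 22
Step 4: length = 74
Step 5: length = 246
Step 6: length = 826


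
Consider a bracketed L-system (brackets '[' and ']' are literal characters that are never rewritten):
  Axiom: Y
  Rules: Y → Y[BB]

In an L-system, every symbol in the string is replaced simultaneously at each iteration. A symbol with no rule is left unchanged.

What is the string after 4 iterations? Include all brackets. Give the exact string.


Step 0: Y
Step 1: Y[BB]
Step 2: Y[BB][BB]
Step 3: Y[BB][BB][BB]
Step 4: Y[BB][BB][BB][BB]

Answer: Y[BB][BB][BB][BB]


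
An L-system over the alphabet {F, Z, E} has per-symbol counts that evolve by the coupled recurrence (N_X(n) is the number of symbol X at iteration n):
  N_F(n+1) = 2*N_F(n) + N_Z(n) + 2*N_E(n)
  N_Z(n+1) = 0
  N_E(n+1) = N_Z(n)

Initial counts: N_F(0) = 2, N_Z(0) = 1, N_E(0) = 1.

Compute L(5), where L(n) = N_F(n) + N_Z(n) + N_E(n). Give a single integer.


Step 0: N_F=2, N_Z=1, N_E=1, L=4
Step 1: N_F=7, N_Z=0, N_E=1, L=8
Step 2: N_F=16, N_Z=0, N_E=0, L=16
Step 3: N_F=32, N_Z=0, N_E=0, L=32
Step 4: N_F=64, N_Z=0, N_E=0, L=64
Step 5: N_F=128, N_Z=0, N_E=0, L=128

Answer: 128


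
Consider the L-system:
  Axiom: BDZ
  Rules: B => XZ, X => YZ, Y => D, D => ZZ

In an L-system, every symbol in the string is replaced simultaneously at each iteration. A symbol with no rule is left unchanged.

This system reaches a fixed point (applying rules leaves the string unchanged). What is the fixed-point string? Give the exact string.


Step 0: BDZ
Step 1: XZZZZ
Step 2: YZZZZZ
Step 3: DZZZZZ
Step 4: ZZZZZZZ
Step 5: ZZZZZZZ  (unchanged — fixed point at step 4)

Answer: ZZZZZZZ


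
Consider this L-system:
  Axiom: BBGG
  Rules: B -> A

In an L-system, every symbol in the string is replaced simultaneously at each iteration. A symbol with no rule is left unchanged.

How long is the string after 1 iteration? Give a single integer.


Step 0: length = 4
Step 1: length = 4

Answer: 4


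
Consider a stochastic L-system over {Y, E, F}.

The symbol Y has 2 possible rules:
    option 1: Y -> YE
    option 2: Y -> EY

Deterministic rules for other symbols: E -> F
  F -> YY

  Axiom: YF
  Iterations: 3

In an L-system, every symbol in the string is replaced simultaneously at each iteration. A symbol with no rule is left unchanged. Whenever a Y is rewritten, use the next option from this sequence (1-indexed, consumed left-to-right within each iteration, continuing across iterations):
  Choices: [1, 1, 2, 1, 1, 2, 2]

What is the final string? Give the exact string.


Answer: YEFYYFEYEYF

Derivation:
Step 0: YF
Step 1: YEYY  (used choices [1])
Step 2: YEFEYYE  (used choices [1, 2, 1])
Step 3: YEFYYFEYEYF  (used choices [1, 2, 2])
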